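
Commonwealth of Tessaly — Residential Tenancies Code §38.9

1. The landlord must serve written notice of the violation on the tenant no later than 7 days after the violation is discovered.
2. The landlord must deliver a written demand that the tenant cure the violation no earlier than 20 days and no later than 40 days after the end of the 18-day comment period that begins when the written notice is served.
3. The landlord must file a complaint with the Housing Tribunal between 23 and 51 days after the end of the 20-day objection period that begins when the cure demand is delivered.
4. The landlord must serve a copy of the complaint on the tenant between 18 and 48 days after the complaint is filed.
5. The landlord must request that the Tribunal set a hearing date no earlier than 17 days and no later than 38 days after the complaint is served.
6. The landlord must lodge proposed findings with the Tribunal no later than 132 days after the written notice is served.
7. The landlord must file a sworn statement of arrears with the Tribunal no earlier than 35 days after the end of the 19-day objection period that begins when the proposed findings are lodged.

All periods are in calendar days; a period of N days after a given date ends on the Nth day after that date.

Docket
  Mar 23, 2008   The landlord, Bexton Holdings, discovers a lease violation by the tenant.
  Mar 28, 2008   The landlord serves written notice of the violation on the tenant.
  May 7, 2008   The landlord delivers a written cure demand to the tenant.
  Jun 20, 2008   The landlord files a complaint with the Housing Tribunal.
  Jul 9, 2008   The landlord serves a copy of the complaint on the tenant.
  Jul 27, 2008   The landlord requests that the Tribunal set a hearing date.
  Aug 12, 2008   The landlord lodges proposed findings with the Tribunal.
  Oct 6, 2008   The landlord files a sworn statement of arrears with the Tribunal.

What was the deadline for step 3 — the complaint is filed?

Jul 17, 2008

The cure demand is delivered on May 7, 2008; the 20-day objection period therefore ends May 27, 2008, and step 3 runs from that date. The window is 23–51 days after May 27, 2008; it closes on Jul 17, 2008.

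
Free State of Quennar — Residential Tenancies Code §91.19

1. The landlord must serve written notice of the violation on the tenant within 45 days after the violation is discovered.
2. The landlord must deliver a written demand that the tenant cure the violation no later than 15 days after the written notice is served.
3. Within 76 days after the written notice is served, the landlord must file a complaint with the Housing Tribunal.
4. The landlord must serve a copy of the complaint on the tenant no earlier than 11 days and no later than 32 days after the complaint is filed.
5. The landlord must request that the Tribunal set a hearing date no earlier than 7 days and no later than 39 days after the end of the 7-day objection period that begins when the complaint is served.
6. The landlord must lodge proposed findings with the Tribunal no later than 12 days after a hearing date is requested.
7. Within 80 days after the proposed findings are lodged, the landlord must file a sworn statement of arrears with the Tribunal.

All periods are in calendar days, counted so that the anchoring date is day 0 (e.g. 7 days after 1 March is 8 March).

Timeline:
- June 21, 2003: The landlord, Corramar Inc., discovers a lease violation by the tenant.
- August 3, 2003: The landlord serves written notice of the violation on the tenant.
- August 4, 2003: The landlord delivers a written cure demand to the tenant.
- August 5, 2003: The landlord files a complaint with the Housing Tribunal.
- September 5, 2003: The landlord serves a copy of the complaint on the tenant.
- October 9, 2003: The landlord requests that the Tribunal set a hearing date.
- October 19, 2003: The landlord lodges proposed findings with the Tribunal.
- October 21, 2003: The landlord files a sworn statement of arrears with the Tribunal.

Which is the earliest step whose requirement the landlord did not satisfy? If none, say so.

Step 1 — counting 45 days from June 21, 2003 (when the violation is discovered) gives a deadline of August 5, 2003; August 3, 2003 is within that limit.
Step 2 — counting 15 days from August 3, 2003 (when the written notice is served) gives a deadline of August 18, 2003; done August 4, 2003 — timely.
Step 3 — counting 76 days from August 3, 2003 (when the written notice is served) gives a deadline of October 18, 2003; completed August 5, 2003, before the deadline.
Step 4 — 11 and 32 days from August 5, 2003 (when the complaint is filed) are August 16, 2003 and September 6, 2003 respectively; done September 5, 2003, which is between those dates.
Step 5 — 7 and 39 days from September 12, 2003 (end of the 7-day objection period, which began when the complaint is served on September 5, 2003) are September 19, 2003 and October 21, 2003 respectively; done October 9, 2003, which is between those dates.
Step 6 — counting 12 days from October 9, 2003 (when a hearing date is requested) gives a deadline of October 21, 2003; completed October 19, 2003, before the deadline.
Step 7 — counting 80 days from October 19, 2003 (when the proposed findings are lodged) gives a deadline of January 7, 2004; completed October 21, 2003, before the deadline.

None — every step was satisfied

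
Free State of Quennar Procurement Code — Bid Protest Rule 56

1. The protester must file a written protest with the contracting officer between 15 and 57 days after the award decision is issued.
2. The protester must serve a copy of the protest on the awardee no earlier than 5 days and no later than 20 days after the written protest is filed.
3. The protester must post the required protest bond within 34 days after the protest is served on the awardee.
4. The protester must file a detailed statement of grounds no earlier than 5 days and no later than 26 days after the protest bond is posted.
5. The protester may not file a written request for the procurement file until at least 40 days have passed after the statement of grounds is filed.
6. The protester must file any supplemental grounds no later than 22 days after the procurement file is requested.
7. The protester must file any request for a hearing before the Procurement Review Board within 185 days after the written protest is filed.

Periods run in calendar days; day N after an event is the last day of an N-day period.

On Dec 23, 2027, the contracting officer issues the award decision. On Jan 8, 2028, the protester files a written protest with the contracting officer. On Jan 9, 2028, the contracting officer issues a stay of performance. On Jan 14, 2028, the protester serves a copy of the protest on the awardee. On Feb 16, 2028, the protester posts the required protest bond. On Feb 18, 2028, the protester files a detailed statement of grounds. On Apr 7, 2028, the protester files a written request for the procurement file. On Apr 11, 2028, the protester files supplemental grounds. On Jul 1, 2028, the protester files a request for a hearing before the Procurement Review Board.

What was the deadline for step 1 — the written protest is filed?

Feb 18, 2028

Step 1 runs from Dec 23, 2027, when the award decision is issued. The window is 15–57 days after Dec 23, 2027; it closes on Feb 18, 2028.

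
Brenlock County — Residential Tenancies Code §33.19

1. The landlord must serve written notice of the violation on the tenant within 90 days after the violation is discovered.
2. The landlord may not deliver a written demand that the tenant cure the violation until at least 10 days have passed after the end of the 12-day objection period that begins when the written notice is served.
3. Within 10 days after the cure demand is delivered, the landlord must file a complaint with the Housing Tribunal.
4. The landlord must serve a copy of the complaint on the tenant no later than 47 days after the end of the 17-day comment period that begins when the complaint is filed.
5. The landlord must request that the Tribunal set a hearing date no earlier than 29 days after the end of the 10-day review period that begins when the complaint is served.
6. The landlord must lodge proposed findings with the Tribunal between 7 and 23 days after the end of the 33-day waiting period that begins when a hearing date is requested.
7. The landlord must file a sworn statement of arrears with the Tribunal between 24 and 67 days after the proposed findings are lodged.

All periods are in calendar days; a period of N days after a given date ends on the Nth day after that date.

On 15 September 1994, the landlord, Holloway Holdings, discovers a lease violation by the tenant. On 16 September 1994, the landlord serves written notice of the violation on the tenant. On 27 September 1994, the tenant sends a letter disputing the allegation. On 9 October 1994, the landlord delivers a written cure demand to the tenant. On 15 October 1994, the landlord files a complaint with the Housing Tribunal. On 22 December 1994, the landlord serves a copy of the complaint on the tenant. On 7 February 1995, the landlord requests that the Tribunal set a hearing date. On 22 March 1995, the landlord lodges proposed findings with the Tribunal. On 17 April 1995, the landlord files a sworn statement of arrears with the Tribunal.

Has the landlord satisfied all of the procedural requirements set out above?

No

Step 1 — counting 90 days from 15 September 1994 (when the violation is discovered) gives a deadline of 14 December 1994; 16 September 1994 is within that limit.
Step 2 — must wait 10 days from 28 September 1994 (end of the 12-day objection period, which began when the written notice is served on 16 September 1994), so not before 8 October 1994; 9 October 1994 is on or after that date.
Step 3 — counting 10 days from 9 October 1994 (when the cure demand is delivered) gives a deadline of 19 October 1994; completed 15 October 1994, before the deadline.
Step 4 — counting 47 days from 1 November 1994 (end of the 17-day comment period, which began when the complaint is filed on 15 October 1994) gives a deadline of 18 December 1994; done 22 December 1994 — 4 days late.
That is the first point of non-compliance.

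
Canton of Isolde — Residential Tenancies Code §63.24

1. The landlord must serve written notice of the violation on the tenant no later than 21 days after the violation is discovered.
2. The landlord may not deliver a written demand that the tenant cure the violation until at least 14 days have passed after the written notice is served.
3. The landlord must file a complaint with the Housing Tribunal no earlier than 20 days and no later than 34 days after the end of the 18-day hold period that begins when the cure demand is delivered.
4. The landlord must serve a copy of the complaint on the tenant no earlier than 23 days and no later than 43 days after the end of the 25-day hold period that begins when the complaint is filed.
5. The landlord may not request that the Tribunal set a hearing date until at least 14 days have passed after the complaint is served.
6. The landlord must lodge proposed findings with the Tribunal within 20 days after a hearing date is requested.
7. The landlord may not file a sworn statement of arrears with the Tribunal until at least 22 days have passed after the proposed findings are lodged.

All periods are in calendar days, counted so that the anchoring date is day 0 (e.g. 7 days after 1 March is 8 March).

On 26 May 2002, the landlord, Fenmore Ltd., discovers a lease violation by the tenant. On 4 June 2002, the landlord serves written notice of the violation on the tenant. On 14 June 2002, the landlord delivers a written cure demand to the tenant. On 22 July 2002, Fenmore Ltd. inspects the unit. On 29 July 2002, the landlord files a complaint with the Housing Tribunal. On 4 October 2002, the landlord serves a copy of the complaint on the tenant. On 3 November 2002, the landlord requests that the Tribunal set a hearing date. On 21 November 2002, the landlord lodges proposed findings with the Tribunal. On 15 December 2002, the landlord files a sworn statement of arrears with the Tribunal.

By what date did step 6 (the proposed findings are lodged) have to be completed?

Step 6 runs from 3 November 2002, when a hearing date is requested. 20 days after 3 November 2002 is 23 November 2002.

23 November 2002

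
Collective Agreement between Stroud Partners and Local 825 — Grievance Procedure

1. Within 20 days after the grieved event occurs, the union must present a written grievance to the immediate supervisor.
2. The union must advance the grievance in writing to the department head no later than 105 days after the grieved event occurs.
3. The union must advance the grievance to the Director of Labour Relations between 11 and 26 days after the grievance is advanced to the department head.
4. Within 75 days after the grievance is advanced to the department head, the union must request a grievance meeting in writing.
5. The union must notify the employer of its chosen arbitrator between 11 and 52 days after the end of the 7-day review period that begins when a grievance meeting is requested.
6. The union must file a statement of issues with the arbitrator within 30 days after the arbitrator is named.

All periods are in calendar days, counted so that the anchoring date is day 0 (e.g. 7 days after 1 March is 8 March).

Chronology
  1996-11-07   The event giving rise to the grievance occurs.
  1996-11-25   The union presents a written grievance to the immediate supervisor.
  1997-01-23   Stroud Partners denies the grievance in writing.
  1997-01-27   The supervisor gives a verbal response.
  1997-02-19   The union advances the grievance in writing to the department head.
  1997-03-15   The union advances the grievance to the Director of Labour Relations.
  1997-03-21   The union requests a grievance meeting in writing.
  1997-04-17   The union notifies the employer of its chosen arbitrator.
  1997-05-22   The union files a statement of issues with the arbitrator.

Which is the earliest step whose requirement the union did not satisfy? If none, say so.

Step 6

Step 1: 20 days after 1996-11-07 (when the grieved event occurs) is 1996-11-27; done 1996-11-25 — timely.
Step 2: 105 days after 1996-11-07 (when the grieved event occurs) is 1997-02-20; 1997-02-19 is within that limit.
Step 3: the window is 11–26 days after 1997-02-19 (when the grievance is advanced to the department head), so 1997-03-02 through 1997-03-17; done 1997-03-15 — within the window.
Step 4: 75 days after 1997-02-19 (when the grievance is advanced to the department head) is 1997-05-05; 1997-03-21 is within that limit.
Step 5: the window is 11–52 days after 1997-03-28 (end of the 7-day review period, which began when a grievance meeting is requested on 1997-03-21), so 1997-04-08 through 1997-05-19; 1997-04-17 falls inside that range.
Step 6: 30 days after 1997-04-17 (when the arbitrator is named) is 1997-05-17; 1997-05-22 misses that deadline by 5 days.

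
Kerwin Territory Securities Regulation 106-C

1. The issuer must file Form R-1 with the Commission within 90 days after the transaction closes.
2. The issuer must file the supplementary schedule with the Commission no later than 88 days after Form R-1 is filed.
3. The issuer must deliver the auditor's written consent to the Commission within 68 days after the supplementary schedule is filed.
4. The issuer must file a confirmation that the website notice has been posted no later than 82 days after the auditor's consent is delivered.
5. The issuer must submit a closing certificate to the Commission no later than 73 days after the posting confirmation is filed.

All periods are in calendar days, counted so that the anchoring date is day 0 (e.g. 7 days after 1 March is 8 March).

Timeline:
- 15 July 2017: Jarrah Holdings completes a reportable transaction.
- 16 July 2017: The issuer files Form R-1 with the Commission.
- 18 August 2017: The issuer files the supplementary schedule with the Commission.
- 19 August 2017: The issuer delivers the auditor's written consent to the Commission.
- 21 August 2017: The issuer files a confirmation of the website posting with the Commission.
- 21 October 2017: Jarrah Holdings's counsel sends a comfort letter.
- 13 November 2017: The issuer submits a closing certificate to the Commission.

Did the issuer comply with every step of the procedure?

No

Step 1: 90 days after 15 July 2017 (when the transaction closes) is 13 October 2017; done 16 July 2017 — timely.
Step 2: 88 days after 16 July 2017 (when Form R-1 is filed) is 12 October 2017; 18 August 2017 is within that limit.
Step 3: 68 days after 18 August 2017 (when the supplementary schedule is filed) is 25 October 2017; 19 August 2017 is within that limit.
Step 4: 82 days after 19 August 2017 (when the auditor's consent is delivered) is 9 November 2017; 21 August 2017 is within that limit.
Step 5: 73 days after 21 August 2017 (when the posting confirmation is filed) is 2 November 2017; 13 November 2017 misses that deadline by 11 days.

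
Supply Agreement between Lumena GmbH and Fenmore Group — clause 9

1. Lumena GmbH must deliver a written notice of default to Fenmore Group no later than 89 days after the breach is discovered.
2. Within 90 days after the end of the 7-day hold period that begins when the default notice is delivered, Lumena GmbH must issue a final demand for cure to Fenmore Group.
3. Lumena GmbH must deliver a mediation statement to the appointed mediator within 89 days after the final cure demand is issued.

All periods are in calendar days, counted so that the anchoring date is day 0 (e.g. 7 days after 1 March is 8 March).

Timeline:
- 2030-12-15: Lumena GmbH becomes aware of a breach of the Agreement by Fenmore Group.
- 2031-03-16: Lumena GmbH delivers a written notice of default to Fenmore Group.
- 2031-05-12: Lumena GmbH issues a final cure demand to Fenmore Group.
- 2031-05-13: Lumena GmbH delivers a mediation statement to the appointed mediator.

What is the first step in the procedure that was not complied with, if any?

Step 1

(1) due by 2030-12-15 + 89 days = 2031-03-14; done 2031-03-16 — 2 days late.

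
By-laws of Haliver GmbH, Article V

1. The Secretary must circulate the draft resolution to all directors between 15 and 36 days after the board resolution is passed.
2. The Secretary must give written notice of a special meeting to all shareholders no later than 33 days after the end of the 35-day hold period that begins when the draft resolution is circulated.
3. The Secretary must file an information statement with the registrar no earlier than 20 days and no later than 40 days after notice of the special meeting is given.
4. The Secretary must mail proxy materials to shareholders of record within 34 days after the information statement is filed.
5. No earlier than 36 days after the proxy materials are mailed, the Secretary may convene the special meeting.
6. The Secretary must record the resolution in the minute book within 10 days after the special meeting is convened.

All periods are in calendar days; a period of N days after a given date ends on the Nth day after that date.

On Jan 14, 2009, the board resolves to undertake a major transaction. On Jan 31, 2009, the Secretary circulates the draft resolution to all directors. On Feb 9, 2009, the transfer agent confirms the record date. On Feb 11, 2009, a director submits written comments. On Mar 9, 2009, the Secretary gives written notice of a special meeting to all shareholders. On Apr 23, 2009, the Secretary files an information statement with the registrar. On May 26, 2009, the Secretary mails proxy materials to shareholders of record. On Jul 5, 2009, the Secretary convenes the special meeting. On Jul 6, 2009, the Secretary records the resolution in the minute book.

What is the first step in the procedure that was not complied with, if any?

(1) the permitted window runs from Jan 14, 2009 + 15 = Jan 29, 2009 to Jan 14, 2009 + 36 = Feb 19, 2009; done Jan 31, 2009 — within the window.
(2) due by Mar 7, 2009 + 33 days = Apr 9, 2009; completed Mar 9, 2009, before the deadline.
(3) the permitted window runs from Mar 9, 2009 + 20 = Mar 29, 2009 to Mar 9, 2009 + 40 = Apr 18, 2009; Apr 23, 2009 is 5 days past the end of the window.

Step 3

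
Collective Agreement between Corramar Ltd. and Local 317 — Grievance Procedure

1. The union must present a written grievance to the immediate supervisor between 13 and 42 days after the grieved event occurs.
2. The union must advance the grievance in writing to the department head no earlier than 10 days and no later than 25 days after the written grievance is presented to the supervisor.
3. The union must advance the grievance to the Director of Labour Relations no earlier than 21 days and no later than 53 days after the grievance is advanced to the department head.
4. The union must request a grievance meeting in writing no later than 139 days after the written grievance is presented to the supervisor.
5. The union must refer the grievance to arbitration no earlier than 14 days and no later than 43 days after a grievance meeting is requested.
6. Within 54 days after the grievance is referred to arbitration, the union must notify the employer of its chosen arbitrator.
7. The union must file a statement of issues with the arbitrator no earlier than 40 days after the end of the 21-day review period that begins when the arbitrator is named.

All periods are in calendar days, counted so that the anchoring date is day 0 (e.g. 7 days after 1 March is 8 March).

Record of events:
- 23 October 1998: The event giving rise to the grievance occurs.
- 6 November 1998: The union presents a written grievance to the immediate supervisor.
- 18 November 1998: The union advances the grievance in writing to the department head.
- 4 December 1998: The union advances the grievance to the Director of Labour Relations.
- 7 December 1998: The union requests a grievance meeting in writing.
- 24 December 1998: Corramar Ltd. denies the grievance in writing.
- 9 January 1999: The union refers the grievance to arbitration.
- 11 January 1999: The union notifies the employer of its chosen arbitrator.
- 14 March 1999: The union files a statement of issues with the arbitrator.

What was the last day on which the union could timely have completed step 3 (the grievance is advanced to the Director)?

Step 3 runs from 18 November 1998, when the grievance is advanced to the department head. The window is 21–53 days after 18 November 1998; it closes on 10 January 1999.

10 January 1999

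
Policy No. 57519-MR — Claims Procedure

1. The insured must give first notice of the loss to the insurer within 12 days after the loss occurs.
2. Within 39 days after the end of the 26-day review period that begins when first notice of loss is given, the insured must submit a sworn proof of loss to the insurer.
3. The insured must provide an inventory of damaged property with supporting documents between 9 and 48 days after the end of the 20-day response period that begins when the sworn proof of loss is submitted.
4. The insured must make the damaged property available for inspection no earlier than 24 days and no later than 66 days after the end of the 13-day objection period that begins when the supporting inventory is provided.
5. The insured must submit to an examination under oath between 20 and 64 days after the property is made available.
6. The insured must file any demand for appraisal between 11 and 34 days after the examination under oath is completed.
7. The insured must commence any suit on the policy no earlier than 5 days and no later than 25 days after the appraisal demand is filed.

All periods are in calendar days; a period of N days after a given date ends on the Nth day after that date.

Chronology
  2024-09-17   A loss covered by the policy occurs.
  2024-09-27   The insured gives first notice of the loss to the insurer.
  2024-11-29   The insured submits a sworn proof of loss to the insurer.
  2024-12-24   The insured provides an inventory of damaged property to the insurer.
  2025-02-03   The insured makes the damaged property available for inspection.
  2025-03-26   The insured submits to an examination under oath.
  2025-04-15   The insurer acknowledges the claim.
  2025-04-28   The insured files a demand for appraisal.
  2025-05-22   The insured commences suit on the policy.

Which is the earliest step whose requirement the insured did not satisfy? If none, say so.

Step 1 — counting 12 days from 2024-09-17 (when the loss occurs) gives a deadline of 2024-09-29; done 2024-09-27 — timely.
Step 2 — counting 39 days from 2024-10-23 (end of the 26-day review period, which began when first notice of loss is given on 2024-09-27) gives a deadline of 2024-12-01; done 2024-11-29 — timely.
Step 3 — 9 and 48 days from 2024-12-19 (end of the 20-day response period, which began when the sworn proof of loss is submitted on 2024-11-29) are 2024-12-28 and 2025-02-05 respectively; 2024-12-24 is 4 days too early.

Step 3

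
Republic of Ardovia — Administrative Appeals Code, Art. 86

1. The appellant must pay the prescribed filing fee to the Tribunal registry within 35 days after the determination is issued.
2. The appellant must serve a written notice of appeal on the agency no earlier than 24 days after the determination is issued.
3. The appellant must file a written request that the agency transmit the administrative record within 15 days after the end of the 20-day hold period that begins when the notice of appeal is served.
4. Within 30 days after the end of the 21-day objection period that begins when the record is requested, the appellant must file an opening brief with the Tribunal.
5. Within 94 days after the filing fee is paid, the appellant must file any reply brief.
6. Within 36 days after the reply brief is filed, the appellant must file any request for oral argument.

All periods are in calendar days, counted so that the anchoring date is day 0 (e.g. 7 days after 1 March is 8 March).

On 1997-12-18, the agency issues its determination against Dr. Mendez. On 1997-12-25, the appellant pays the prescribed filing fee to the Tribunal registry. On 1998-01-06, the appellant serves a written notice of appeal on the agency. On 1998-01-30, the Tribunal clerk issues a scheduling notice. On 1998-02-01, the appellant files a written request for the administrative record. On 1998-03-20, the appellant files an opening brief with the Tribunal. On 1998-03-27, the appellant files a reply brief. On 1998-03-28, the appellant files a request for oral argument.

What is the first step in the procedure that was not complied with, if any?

Step 1 — counting 35 days from 1997-12-18 (when the determination is issued) gives a deadline of 1998-01-22; 1997-12-25 is within that limit.
Step 2 — must wait 24 days from 1997-12-18 (when the determination is issued), so not before 1998-01-11; 1998-01-06 is 5 days before the earliest permitted date.

Step 2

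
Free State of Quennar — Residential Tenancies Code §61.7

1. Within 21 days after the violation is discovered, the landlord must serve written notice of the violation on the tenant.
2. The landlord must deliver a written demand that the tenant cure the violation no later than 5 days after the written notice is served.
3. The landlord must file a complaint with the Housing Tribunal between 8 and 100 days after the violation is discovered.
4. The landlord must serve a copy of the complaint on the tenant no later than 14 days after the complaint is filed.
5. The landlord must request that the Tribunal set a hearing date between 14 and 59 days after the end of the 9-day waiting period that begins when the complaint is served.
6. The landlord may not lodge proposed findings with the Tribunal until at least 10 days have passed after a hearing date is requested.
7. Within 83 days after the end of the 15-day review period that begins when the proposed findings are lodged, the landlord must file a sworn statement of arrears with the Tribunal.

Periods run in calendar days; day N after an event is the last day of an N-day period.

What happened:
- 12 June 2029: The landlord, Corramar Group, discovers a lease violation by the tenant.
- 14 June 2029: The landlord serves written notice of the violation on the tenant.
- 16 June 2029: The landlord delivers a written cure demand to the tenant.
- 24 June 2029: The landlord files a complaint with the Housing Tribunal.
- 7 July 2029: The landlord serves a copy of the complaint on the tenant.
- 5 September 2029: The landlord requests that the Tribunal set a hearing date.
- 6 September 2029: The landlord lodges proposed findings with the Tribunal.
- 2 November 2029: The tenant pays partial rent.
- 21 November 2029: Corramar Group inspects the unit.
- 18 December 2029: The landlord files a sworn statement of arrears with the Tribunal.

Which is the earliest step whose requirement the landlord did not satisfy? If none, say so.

Step 6

Step 1: 21 days after 12 June 2029 (when the violation is discovered) is 3 July 2029; done 14 June 2029 — timely.
Step 2: 5 days after 14 June 2029 (when the written notice is served) is 19 June 2029; completed 16 June 2029, before the deadline.
Step 3: the window is 8–100 days after 12 June 2029 (when the violation is discovered), so 20 June 2029 through 20 September 2029; done 24 June 2029, which is between those dates.
Step 4: 14 days after 24 June 2029 (when the complaint is filed) is 8 July 2029; completed 7 July 2029, before the deadline.
Step 5: the window is 14–59 days after 16 July 2029 (end of the 9-day waiting period, which began when the complaint is served on 7 July 2029), so 30 July 2029 through 13 September 2029; done 5 September 2029 — within the window.
Step 6: the earliest permitted date is 10 days after 5 September 2029 (when a hearing date is requested), i.e. 15 September 2029; acted on 6 September 2029, 9 days prematurely.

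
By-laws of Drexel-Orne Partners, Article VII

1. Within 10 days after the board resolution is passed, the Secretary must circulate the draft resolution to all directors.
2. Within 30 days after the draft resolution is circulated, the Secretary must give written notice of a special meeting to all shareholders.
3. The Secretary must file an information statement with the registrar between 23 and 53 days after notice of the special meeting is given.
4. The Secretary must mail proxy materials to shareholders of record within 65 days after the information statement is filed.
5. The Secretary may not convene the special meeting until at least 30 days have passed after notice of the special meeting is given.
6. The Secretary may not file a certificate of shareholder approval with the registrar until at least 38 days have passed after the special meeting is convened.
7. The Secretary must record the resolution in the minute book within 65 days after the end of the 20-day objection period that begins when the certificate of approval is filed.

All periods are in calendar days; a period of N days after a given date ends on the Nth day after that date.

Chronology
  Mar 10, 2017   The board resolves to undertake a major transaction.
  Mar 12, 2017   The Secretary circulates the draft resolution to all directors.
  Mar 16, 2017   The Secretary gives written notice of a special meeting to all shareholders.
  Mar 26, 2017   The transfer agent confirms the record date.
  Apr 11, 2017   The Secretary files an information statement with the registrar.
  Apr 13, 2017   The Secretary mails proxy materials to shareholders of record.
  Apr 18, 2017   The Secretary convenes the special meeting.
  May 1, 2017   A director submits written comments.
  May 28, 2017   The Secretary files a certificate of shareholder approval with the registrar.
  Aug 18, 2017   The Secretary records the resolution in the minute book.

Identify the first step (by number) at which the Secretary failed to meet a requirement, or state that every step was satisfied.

None — every step was satisfied

(1) due by Mar 10, 2017 + 10 days = Mar 20, 2017; Mar 12, 2017 is within that limit.
(2) due by Mar 12, 2017 + 30 days = Apr 11, 2017; Mar 16, 2017 is within that limit.
(3) the permitted window runs from Mar 16, 2017 + 23 = Apr 8, 2017 to Mar 16, 2017 + 53 = May 8, 2017; done Apr 11, 2017 — within the window.
(4) due by Apr 11, 2017 + 65 days = Jun 15, 2017; Apr 13, 2017 is within that limit.
(5) permitted from Mar 16, 2017 + 30 days = Apr 15, 2017 onward; done Apr 18, 2017 — permitted.
(6) permitted from Apr 18, 2017 + 38 days = May 26, 2017 onward; done May 28, 2017 — permitted.
(7) due by Jun 17, 2017 + 65 days = Aug 21, 2017; done Aug 18, 2017 — timely.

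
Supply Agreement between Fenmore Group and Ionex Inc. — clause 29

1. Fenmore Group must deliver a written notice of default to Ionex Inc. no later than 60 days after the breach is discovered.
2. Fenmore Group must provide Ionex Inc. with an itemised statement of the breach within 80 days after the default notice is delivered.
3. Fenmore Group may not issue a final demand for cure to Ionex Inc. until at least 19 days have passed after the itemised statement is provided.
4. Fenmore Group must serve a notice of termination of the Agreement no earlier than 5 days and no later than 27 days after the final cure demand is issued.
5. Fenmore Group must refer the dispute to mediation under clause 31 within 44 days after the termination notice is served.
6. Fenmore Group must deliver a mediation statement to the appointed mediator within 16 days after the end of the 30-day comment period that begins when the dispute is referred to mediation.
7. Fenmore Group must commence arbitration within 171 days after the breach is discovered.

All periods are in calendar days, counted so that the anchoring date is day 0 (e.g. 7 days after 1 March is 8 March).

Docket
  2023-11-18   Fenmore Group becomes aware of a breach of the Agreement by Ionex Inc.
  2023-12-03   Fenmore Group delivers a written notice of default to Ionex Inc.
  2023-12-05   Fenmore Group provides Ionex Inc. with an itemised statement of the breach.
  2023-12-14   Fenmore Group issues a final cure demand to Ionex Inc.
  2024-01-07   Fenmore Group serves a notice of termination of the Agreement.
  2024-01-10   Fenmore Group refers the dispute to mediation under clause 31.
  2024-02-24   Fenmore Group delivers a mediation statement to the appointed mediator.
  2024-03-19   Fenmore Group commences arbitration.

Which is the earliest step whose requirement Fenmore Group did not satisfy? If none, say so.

Step 1 — counting 60 days from 2023-11-18 (when the breach is discovered) gives a deadline of 2024-01-17; completed 2023-12-03, before the deadline.
Step 2 — counting 80 days from 2023-12-03 (when the default notice is delivered) gives a deadline of 2024-02-21; completed 2023-12-05, before the deadline.
Step 3 — must wait 19 days from 2023-12-05 (when the itemised statement is provided), so not before 2023-12-24; 2023-12-14 is 10 days before the earliest permitted date.

Step 3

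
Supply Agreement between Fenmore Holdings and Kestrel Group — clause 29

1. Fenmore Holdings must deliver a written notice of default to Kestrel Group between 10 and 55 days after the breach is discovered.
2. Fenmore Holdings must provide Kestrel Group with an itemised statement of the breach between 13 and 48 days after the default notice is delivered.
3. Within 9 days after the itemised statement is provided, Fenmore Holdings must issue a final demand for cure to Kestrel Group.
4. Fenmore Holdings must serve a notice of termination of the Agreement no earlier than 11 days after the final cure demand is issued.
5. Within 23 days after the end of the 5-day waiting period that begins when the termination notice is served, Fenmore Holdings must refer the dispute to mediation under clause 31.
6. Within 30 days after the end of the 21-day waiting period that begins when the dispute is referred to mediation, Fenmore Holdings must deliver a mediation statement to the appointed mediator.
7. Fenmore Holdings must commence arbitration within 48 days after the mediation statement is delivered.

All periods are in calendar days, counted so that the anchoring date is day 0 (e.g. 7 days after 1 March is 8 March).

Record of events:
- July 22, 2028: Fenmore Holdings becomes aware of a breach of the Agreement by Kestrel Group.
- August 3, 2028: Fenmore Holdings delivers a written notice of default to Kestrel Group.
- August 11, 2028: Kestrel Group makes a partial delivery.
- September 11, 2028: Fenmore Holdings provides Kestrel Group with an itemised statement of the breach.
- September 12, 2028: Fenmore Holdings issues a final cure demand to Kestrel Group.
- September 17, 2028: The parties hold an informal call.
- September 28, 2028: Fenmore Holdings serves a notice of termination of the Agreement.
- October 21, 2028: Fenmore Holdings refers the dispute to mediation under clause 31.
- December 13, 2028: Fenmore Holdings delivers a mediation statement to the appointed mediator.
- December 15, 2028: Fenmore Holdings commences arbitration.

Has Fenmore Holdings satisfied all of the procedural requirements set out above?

No

Step 1 — 10 and 55 days from July 22, 2028 (when the breach is discovered) are August 1, 2028 and September 15, 2028 respectively; done August 3, 2028 — within the window.
Step 2 — 13 and 48 days from August 3, 2028 (when the default notice is delivered) are August 16, 2028 and September 20, 2028 respectively; done September 11, 2028, which is between those dates.
Step 3 — counting 9 days from September 11, 2028 (when the itemised statement is provided) gives a deadline of September 20, 2028; completed September 12, 2028, before the deadline.
Step 4 — must wait 11 days from September 12, 2028 (when the final cure demand is issued), so not before September 23, 2028; September 28, 2028 is on or after that date.
Step 5 — counting 23 days from October 3, 2028 (end of the 5-day waiting period, which began when the termination notice is served on September 28, 2028) gives a deadline of October 26, 2028; October 21, 2028 is within that limit.
Step 6 — counting 30 days from November 11, 2028 (end of the 21-day waiting period, which began when the dispute is referred to mediation on October 21, 2028) gives a deadline of December 11, 2028; done December 13, 2028 — 2 days late.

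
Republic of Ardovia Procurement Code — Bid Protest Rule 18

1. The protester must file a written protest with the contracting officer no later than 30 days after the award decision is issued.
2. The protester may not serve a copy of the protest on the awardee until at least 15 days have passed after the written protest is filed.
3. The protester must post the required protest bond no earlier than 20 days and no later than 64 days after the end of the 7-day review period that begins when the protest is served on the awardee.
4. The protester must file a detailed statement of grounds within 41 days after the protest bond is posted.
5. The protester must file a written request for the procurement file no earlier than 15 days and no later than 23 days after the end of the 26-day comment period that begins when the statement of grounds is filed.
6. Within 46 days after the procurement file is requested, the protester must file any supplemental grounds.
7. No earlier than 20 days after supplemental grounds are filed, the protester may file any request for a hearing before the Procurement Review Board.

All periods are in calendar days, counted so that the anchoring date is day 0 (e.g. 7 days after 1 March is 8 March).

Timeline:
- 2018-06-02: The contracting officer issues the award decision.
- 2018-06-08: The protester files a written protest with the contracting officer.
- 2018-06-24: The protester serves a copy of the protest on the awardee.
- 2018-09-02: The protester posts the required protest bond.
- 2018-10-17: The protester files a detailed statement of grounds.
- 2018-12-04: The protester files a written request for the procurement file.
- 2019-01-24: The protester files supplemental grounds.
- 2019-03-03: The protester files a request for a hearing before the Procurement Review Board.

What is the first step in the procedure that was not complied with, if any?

Step 1 — counting 30 days from 2018-06-02 (when the award decision is issued) gives a deadline of 2018-07-02; done 2018-06-08 — timely.
Step 2 — must wait 15 days from 2018-06-08 (when the written protest is filed), so not before 2018-06-23; done 2018-06-24, after the minimum wait.
Step 3 — 20 and 64 days from 2018-07-01 (end of the 7-day review period, which began when the protest is served on the awardee on 2018-06-24) are 2018-07-21 and 2018-09-03 respectively; done 2018-09-02, which is between those dates.
Step 4 — counting 41 days from 2018-09-02 (when the protest bond is posted) gives a deadline of 2018-10-13; done 2018-10-17 — 4 days late.
Later steps need not be reached.

Step 4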